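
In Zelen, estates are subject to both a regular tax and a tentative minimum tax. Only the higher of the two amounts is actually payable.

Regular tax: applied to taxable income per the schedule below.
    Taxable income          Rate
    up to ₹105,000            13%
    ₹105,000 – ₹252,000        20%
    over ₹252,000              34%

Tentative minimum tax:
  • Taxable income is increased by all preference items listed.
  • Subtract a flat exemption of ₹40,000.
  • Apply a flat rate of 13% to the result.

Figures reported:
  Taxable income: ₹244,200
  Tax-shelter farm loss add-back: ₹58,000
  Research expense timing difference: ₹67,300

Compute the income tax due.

Regular tax:
  ₹105,000 × 13% = ₹13,650
  ₹139,200 × 20% = ₹27,840
  → ₹41,490

Tentative minimum tax:
  Adjusted income: ₹244,200 + ₹58,000 + ₹67,300 = ₹369,500
  Less exemption ₹40,000 → base ₹329,500
  ₹329,500 × 13% = ₹42,835

₹42,835 > ₹41,490, so the tentative minimum tax is the binding amount.

₹42,835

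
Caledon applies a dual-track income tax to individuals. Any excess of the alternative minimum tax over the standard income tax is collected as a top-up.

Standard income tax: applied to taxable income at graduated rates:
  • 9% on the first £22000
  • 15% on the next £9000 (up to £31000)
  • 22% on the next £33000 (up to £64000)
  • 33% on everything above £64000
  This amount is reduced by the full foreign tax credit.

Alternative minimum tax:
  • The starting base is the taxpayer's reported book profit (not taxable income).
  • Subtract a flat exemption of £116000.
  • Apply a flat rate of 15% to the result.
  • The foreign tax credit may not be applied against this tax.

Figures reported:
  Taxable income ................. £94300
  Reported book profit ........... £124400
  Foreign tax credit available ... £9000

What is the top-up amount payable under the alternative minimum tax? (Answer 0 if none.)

£0

Standard income tax:
  £22000 × 9% = £1980
  £9000 × 15% = £1350
  £33000 × 22% = £7260
  £30300 × 33% = £9999
  → £20589
  Less foreign tax credit £9000 → £11589

Alternative minimum tax:
  Base (reported book profit): £124400
  Less exemption £116000 → base £8400
  £8400 × 15% = £1260

£1260 ≤ £11589, so no add-on is due.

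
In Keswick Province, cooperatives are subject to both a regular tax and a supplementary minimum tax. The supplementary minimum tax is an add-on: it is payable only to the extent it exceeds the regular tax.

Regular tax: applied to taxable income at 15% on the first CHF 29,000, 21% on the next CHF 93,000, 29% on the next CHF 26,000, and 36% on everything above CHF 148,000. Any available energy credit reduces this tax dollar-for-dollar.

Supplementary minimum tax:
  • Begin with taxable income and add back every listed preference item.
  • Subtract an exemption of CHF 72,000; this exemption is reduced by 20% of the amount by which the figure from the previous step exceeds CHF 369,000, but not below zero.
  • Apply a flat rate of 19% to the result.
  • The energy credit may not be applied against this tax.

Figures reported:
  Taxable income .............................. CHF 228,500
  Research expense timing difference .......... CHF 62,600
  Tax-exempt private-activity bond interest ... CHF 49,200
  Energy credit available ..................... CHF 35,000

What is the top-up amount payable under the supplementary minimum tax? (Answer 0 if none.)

CHF 25,577

Supplementary minimum tax:
  Adjusted income: CHF 228,500 + CHF 62,600 + CHF 49,200 = CHF 340,300
  Exemption: CHF 340,300 ≤ CHF 369,000, so full CHF 72,000 applies
  Base: CHF 340,300 − CHF 72,000 = CHF 268,300
  CHF 268,300 × 19% = CHF 50,977

Regular tax:
  CHF 29,000 × 15% = CHF 4,350
  CHF 93,000 × 21% = CHF 19,530
  CHF 26,000 × 29% = CHF 7,540
  CHF 80,500 × 36% = CHF 28,980
  → CHF 60,400
  Less energy credit CHF 35,000 → CHF 25,400

Excess of supplementary minimum tax over regular tax: CHF 50,977 − CHF 25,400 = CHF 25,577.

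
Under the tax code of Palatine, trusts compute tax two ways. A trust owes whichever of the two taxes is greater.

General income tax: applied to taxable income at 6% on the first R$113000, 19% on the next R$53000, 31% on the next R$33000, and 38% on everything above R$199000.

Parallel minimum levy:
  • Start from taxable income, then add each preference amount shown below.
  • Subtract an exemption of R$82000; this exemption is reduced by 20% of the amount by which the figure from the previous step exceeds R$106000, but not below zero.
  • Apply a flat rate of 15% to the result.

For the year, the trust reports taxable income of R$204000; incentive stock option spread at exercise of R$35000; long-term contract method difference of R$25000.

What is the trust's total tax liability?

Parallel minimum levy:
  Adjusted income: R$204000 + R$35000 + R$25000 = R$264000
  Exemption: R$82000 − 20% × (R$264000 − R$106000) = R$82000 − R$31600 = R$50400
  Base: R$264000 − R$50400 = R$213600
  R$213600 × 15% = R$32040

General income tax:
  R$113000 × 6% = R$6780
  R$53000 × 19% = R$10070
  R$33000 × 31% = R$10230
  R$5000 × 38% = R$1900
  → R$28980

R$32040 > R$28980, so the parallel minimum levy is the binding amount.

R$32040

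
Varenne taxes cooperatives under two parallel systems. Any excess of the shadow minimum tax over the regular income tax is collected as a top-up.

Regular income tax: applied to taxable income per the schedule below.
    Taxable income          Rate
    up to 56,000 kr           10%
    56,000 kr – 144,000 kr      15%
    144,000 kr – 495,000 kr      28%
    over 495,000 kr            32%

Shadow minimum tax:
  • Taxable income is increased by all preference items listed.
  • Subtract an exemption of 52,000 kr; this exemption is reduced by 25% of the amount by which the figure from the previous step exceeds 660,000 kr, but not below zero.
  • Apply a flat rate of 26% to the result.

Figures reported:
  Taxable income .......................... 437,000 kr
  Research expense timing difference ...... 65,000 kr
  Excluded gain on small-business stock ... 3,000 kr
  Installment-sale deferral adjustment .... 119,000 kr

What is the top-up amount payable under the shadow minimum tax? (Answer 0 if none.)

Shadow minimum tax:
  Adjusted income: 437,000 kr + 65,000 kr + 3,000 kr + 119,000 kr = 624,000 kr
  Exemption: 624,000 kr ≤ 660,000 kr, so full 52,000 kr applies
  Base: 624,000 kr − 52,000 kr = 572,000 kr
  572,000 kr × 26% = 148,720 kr

Regular income tax:
  56,000 kr × 10% = 5,600 kr
  88,000 kr × 15% = 13,200 kr
  293,000 kr × 28% = 82,040 kr
  → 100,840 kr

Excess of shadow minimum tax over regular income tax: 148,720 kr − 100,840 kr = 47,880 kr.

47,880 kr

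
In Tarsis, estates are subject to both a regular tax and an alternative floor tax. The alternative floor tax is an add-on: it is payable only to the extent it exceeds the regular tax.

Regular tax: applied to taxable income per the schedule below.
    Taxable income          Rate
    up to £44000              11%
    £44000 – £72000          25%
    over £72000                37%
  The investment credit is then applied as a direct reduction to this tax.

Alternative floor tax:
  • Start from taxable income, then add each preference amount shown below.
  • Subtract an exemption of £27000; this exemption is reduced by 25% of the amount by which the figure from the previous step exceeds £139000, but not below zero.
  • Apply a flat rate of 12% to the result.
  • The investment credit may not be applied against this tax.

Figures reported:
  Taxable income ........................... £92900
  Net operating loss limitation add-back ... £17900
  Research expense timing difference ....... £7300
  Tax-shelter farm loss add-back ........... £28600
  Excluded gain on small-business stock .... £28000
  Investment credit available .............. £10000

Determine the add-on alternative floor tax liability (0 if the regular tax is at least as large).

Alternative floor tax:
  Adjusted income: £92900 + £17900 + £7300 + £28600 + £28000 = £174700
  Exemption: £27000 − 25% × (£174700 − £139000) = £27000 − £8925 = £18075
  Base: £174700 − £18075 = £156625
  £156625 × 12% = £18795

Regular tax:
  £44000 × 11% = £4840
  £28000 × 25% = £7000
  £20900 × 37% = £7733
  → £19573
  Less investment credit £10000 → £9573

Excess of alternative floor tax over regular tax: £18795 − £9573 = £9222.

£9222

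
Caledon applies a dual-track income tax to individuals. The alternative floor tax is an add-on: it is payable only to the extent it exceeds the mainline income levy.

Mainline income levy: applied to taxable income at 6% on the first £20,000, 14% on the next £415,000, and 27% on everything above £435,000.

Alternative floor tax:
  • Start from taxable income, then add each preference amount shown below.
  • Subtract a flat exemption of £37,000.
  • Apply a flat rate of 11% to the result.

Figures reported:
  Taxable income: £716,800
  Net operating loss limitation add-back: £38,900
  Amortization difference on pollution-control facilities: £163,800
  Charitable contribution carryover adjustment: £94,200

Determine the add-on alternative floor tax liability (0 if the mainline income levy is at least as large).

£0

Mainline income levy:
  £20,000 × 6% = £1,200
  £415,000 × 14% = £58,100
  £281,800 × 27% = £76,086
  → £135,386

Alternative floor tax:
  Adjusted income: £716,800 + £38,900 + £163,800 + £94,200 = £1,013,700
  Less exemption £37,000 → base £976,700
  £976,700 × 11% = £107,437

£107,437 ≤ £135,386, so no add-on is due.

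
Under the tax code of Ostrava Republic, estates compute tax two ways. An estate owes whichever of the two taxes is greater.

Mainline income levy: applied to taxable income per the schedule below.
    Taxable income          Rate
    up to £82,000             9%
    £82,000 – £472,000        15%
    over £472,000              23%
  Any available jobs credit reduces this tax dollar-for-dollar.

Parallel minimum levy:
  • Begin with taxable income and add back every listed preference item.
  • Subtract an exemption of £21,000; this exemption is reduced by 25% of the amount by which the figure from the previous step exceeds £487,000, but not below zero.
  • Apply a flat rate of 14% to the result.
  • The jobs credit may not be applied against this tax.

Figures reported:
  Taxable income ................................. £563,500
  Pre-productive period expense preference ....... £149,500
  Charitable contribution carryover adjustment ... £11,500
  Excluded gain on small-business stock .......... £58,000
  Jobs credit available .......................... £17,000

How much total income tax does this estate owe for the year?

Mainline income levy:
  £82,000 × 9% = £7,380
  £390,000 × 15% = £58,500
  £91,500 × 23% = £21,045
  → £86,925
  Less jobs credit £17,000 → £69,925

Parallel minimum levy:
  Adjusted income: £563,500 + £149,500 + £11,500 + £58,000 = £782,500
  Exemption: 25% × (£782,500 − £487,000) = £73,875 ≥ £21,000, so the exemption is fully phased out
  Base: £782,500 − £0 = £782,500
  £782,500 × 14% = £109,550

£109,550 > £69,925, so the parallel minimum levy is the binding amount.

£109,550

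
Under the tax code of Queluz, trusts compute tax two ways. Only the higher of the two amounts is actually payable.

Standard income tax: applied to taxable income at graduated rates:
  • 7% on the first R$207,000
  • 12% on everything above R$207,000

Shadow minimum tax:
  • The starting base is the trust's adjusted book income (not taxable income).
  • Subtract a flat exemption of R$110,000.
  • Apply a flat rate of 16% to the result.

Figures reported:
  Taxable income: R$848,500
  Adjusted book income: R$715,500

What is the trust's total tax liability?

Shadow minimum tax:
  Base (adjusted book income): R$715,500
  Less exemption R$110,000 → base R$605,500
  R$605,500 × 16% = R$96,880

Standard income tax:
  R$207,000 × 7% = R$14,490
  R$641,500 × 12% = R$76,980
  → R$91,470

R$96,880 > R$91,470, so the shadow minimum tax is the binding amount.

R$96,880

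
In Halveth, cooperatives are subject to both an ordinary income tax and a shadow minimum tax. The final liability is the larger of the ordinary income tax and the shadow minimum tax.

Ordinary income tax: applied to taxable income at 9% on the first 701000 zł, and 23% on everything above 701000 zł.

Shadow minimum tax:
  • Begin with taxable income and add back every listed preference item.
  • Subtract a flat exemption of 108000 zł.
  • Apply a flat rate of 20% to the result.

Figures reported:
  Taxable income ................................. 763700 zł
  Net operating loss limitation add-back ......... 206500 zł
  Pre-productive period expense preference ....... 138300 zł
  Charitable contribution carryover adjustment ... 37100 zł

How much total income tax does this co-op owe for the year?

Ordinary income tax:
  701000 zł × 9% = 63090 zł
  62700 zł × 23% = 14421 zł
  → 77511 zł

Shadow minimum tax:
  Adjusted income: 763700 zł + 206500 zł + 138300 zł + 37100 zł = 1145600 zł
  Less exemption 108000 zł → base 1037600 zł
  1037600 zł × 20% = 207520 zł

207520 zł > 77511 zł, so the shadow minimum tax is the binding amount.

207520 zł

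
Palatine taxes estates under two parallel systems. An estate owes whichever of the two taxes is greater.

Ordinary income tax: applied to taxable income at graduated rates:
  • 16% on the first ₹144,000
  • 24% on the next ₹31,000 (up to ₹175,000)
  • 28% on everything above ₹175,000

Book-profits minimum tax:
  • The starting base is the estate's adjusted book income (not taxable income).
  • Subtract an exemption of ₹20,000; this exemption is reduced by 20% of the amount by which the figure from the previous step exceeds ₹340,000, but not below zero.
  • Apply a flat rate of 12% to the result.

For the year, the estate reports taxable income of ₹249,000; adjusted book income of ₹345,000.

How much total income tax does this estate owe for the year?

Ordinary income tax:
  ₹144,000 × 16% = ₹23,040
  ₹31,000 × 24% = ₹7,440
  ₹74,000 × 28% = ₹20,720
  → ₹51,200

Book-profits minimum tax:
  Base (adjusted book income): ₹345,000
  Exemption: ₹20,000 − 20% × (₹345,000 − ₹340,000) = ₹20,000 − ₹1,000 = ₹19,000
  Base: ₹345,000 − ₹19,000 = ₹326,000
  ₹326,000 × 12% = ₹39,120

₹51,200 > ₹39,120, so the ordinary income tax governs.

₹51,200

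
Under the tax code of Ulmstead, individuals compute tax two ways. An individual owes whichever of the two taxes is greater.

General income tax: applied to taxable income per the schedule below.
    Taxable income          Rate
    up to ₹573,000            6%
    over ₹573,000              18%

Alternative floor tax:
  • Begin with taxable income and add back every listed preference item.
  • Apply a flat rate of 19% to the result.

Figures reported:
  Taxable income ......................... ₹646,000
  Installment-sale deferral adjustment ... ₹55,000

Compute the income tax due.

General income tax:
  ₹573,000 × 6% = ₹34,380
  ₹73,000 × 18% = ₹13,140
  → ₹47,520

Alternative floor tax:
  Adjusted income: ₹646,000 + ₹55,000 = ₹701,000
  ₹701,000 × 19% = ₹133,190

₹133,190 > ₹47,520, so the alternative floor tax is the binding amount.

₹133,190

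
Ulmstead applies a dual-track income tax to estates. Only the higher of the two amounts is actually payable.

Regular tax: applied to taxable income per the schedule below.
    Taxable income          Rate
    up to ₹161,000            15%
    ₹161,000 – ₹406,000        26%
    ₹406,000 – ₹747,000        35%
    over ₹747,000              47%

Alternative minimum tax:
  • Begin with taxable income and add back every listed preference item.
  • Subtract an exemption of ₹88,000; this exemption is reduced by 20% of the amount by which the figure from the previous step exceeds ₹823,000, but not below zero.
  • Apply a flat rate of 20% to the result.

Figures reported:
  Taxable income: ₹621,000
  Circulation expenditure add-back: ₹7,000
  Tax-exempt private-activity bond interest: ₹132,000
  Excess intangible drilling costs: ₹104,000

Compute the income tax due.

Regular tax:
  ₹161,000 × 15% = ₹24,150
  ₹245,000 × 26% = ₹63,700
  ₹215,000 × 35% = ₹75,250
  → ₹163,100

Alternative minimum tax:
  Adjusted income: ₹621,000 + ₹7,000 + ₹132,000 + ₹104,000 = ₹864,000
  Exemption: ₹88,000 − 20% × (₹864,000 − ₹823,000) = ₹88,000 − ₹8,200 = ₹79,800
  Base: ₹864,000 − ₹79,800 = ₹784,200
  ₹784,200 × 20% = ₹156,840

₹163,100 > ₹156,840, so the regular tax governs.

₹163,100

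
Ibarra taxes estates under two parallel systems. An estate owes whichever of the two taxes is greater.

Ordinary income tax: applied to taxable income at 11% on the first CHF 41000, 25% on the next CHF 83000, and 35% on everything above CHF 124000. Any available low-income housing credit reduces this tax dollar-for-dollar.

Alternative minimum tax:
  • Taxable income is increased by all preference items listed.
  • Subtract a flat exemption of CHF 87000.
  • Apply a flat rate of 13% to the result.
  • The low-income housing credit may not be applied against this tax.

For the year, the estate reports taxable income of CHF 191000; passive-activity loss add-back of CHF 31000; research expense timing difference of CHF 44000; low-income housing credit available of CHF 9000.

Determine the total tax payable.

CHF 39710

Alternative minimum tax:
  Adjusted income: CHF 191000 + CHF 31000 + CHF 44000 = CHF 266000
  Less exemption CHF 87000 → base CHF 179000
  CHF 179000 × 13% = CHF 23270

Ordinary income tax:
  CHF 41000 × 11% = CHF 4510
  CHF 83000 × 25% = CHF 20750
  CHF 67000 × 35% = CHF 23450
  → CHF 48710
  Less low-income housing credit CHF 9000 → CHF 39710

CHF 39710 > CHF 23270, so the ordinary income tax governs.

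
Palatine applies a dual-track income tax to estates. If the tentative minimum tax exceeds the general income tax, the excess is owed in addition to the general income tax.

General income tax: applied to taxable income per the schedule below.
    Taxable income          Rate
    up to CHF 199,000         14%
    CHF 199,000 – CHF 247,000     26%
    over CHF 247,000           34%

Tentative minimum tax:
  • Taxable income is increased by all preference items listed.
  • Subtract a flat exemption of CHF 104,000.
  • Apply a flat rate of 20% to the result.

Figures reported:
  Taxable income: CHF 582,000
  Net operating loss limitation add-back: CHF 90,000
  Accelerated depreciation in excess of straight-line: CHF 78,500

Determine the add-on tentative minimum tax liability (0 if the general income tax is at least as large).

CHF 0

General income tax:
  CHF 199,000 × 14% = CHF 27,860
  CHF 48,000 × 26% = CHF 12,480
  CHF 335,000 × 34% = CHF 113,900
  → CHF 154,240

Tentative minimum tax:
  Adjusted income: CHF 582,000 + CHF 90,000 + CHF 78,500 = CHF 750,500
  Less exemption CHF 104,000 → base CHF 646,500
  CHF 646,500 × 20% = CHF 129,300

CHF 129,300 ≤ CHF 154,240, so no add-on is due.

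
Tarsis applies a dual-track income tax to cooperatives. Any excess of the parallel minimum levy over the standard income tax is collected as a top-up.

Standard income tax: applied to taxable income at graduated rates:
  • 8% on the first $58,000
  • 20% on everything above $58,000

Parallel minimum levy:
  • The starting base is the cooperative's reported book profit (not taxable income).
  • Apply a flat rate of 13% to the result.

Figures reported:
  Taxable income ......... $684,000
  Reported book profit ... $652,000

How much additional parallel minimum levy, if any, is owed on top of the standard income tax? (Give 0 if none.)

$0

Standard income tax:
  $58,000 × 8% = $4,640
  $626,000 × 20% = $125,200
  → $129,840

Parallel minimum levy:
  Base (reported book profit): $652,000
  $652,000 × 13% = $84,760

$84,760 ≤ $129,840, so no add-on is due.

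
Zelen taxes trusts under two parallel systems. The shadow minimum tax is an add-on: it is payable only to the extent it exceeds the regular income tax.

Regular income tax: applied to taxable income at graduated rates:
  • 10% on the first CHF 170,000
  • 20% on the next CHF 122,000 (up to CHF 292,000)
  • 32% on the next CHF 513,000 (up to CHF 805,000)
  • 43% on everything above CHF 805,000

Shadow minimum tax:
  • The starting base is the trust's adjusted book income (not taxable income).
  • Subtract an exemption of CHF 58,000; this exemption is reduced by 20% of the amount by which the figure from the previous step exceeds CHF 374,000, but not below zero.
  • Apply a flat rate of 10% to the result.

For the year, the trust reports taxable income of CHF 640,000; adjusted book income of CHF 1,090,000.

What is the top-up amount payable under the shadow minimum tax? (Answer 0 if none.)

CHF 0

Regular income tax:
  CHF 170,000 × 10% = CHF 17,000
  CHF 122,000 × 20% = CHF 24,400
  CHF 348,000 × 32% = CHF 111,360
  → CHF 152,760

Shadow minimum tax:
  Base (adjusted book income): CHF 1,090,000
  Exemption: 20% × (CHF 1,090,000 − CHF 374,000) = CHF 143,200 ≥ CHF 58,000, so the exemption is fully phased out
  Base: CHF 1,090,000 − CHF 0 = CHF 1,090,000
  CHF 1,090,000 × 10% = CHF 109,000

CHF 109,000 ≤ CHF 152,760, so no add-on is due.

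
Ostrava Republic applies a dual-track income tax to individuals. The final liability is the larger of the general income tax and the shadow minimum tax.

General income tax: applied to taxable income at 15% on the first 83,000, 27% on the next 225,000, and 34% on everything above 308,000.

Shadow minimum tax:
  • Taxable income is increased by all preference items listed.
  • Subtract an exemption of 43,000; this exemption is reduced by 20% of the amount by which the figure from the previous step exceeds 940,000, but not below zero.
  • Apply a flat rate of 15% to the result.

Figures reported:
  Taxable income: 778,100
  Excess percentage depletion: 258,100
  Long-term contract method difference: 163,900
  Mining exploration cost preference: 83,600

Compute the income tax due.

General income tax:
  83,000 × 15% = 12,450
  225,000 × 27% = 60,750
  470,100 × 34% = 159,834
  → 233,034

Shadow minimum tax:
  Adjusted income: 778,100 + 258,100 + 163,900 + 83,600 = 1,283,700
  Exemption: 20% × (1,283,700 − 940,000) = 68,740 ≥ 43,000, so the exemption is fully phased out
  Base: 1,283,700 − 0 = 1,283,700
  1,283,700 × 15% = 192,555

233,034 > 192,555, so the general income tax governs.

233,034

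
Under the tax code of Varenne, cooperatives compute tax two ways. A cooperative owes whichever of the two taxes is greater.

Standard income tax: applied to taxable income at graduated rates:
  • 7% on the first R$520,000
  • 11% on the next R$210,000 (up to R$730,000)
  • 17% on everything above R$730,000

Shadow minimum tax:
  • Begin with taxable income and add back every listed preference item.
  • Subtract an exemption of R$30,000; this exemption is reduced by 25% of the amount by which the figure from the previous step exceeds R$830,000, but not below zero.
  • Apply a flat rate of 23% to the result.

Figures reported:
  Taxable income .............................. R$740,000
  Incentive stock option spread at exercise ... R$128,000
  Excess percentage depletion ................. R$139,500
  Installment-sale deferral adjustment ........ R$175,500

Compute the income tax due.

Standard income tax:
  R$520,000 × 7% = R$36,400
  R$210,000 × 11% = R$23,100
  R$10,000 × 17% = R$1,700
  → R$61,200

Shadow minimum tax:
  Adjusted income: R$740,000 + R$128,000 + R$139,500 + R$175,500 = R$1,183,000
  Exemption: 25% × (R$1,183,000 − R$830,000) = R$88,250 ≥ R$30,000, so the exemption is fully phased out
  Base: R$1,183,000 − R$0 = R$1,183,000
  R$1,183,000 × 23% = R$272,090

R$272,090 > R$61,200, so the shadow minimum tax is the binding amount.

R$272,090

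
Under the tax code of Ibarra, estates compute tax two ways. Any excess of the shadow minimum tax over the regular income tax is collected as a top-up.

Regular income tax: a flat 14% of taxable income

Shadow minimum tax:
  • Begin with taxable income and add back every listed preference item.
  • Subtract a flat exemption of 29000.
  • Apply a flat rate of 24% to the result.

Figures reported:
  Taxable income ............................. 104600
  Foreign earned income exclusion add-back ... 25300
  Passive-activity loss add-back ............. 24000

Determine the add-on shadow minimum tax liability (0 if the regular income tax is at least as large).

15332

Shadow minimum tax:
  Adjusted income: 104600 + 25300 + 24000 = 153900
  Less exemption 29000 → base 124900
  124900 × 24% = 29976

Regular income tax:
  104600 × 14% = 14644

Excess of shadow minimum tax over regular income tax: 29976 − 14644 = 15332.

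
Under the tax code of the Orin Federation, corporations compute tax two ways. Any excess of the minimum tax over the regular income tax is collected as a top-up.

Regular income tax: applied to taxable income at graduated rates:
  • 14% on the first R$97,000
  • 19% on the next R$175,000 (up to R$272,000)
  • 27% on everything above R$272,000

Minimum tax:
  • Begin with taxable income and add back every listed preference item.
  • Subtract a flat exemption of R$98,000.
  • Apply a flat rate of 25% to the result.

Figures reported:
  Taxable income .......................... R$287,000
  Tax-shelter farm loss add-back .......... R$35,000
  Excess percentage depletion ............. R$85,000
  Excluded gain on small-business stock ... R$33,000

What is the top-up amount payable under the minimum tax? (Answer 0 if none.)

Minimum tax:
  Adjusted income: R$287,000 + R$35,000 + R$85,000 + R$33,000 = R$440,000
  Less exemption R$98,000 → base R$342,000
  R$342,000 × 25% = R$85,500

Regular income tax:
  R$97,000 × 14% = R$13,580
  R$175,000 × 19% = R$33,250
  R$15,000 × 27% = R$4,050
  → R$50,880

Excess of minimum tax over regular income tax: R$85,500 − R$50,880 = R$34,620.

R$34,620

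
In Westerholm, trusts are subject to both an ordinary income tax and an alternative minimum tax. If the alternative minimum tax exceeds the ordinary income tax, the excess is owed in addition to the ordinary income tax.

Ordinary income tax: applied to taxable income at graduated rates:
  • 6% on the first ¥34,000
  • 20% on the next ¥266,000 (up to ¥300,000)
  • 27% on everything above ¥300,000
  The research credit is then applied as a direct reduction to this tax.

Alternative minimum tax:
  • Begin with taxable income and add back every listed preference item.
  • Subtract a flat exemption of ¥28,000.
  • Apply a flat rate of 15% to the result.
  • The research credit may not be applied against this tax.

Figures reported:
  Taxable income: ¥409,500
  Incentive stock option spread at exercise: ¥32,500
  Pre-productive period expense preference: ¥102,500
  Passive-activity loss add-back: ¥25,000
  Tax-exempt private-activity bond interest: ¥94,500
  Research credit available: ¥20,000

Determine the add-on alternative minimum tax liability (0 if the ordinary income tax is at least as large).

Alternative minimum tax:
  Adjusted income: ¥409,500 + ¥32,500 + ¥102,500 + ¥25,000 + ¥94,500 = ¥664,000
  Less exemption ¥28,000 → base ¥636,000
  ¥636,000 × 15% = ¥95,400

Ordinary income tax:
  ¥34,000 × 6% = ¥2,040
  ¥266,000 × 20% = ¥53,200
  ¥109,500 × 27% = ¥29,565
  → ¥84,805
  Less research credit ¥20,000 → ¥64,805

Excess of alternative minimum tax over ordinary income tax: ¥95,400 − ¥64,805 = ¥30,595.

¥30,595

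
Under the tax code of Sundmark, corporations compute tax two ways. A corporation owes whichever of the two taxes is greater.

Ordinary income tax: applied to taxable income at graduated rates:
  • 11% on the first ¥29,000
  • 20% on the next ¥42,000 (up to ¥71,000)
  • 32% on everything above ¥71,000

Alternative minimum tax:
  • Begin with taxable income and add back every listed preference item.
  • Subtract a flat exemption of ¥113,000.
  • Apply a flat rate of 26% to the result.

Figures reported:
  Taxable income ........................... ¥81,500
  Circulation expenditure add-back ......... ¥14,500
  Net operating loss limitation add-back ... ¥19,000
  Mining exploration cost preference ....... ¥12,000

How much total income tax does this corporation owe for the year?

Alternative minimum tax:
  Adjusted income: ¥81,500 + ¥14,500 + ¥19,000 + ¥12,000 = ¥127,000
  Less exemption ¥113,000 → base ¥14,000
  ¥14,000 × 26% = ¥3,640

Ordinary income tax:
  ¥29,000 × 11% = ¥3,190
  ¥42,000 × 20% = ¥8,400
  ¥10,500 × 32% = ¥3,360
  → ¥14,950

¥14,950 > ¥3,640, so the ordinary income tax governs.

¥14,950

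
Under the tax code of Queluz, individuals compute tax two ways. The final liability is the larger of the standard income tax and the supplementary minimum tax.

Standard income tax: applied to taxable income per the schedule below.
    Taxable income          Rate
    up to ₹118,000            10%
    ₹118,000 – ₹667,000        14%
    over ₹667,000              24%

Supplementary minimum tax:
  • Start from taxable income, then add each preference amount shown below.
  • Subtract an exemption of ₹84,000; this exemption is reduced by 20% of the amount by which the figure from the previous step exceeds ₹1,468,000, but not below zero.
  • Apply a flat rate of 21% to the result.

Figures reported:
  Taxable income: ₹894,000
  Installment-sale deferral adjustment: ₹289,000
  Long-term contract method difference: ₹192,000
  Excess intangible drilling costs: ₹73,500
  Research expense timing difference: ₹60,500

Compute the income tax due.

₹300,972

Standard income tax:
  ₹118,000 × 10% = ₹11,800
  ₹549,000 × 14% = ₹76,860
  ₹227,000 × 24% = ₹54,480
  → ₹143,140

Supplementary minimum tax:
  Adjusted income: ₹894,000 + ₹289,000 + ₹192,000 + ₹73,500 + ₹60,500 = ₹1,509,000
  Exemption: ₹84,000 − 20% × (₹1,509,000 − ₹1,468,000) = ₹84,000 − ₹8,200 = ₹75,800
  Base: ₹1,509,000 − ₹75,800 = ₹1,433,200
  ₹1,433,200 × 21% = ₹300,972

₹300,972 > ₹143,140, so the supplementary minimum tax is the binding amount.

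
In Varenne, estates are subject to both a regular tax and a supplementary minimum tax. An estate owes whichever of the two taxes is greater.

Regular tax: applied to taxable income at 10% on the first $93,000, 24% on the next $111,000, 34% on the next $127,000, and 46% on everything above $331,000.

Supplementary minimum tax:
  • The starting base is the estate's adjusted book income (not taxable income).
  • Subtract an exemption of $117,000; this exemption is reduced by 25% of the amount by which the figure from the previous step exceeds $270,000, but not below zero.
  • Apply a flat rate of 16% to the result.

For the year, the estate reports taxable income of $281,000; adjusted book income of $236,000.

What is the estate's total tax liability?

$62,120

Supplementary minimum tax:
  Base (adjusted book income): $236,000
  Exemption: $236,000 ≤ $270,000, so full $117,000 applies
  Base: $236,000 − $117,000 = $119,000
  $119,000 × 16% = $19,040

Regular tax:
  $93,000 × 10% = $9,300
  $111,000 × 24% = $26,640
  $77,000 × 34% = $26,180
  → $62,120

$62,120 > $19,040, so the regular tax governs.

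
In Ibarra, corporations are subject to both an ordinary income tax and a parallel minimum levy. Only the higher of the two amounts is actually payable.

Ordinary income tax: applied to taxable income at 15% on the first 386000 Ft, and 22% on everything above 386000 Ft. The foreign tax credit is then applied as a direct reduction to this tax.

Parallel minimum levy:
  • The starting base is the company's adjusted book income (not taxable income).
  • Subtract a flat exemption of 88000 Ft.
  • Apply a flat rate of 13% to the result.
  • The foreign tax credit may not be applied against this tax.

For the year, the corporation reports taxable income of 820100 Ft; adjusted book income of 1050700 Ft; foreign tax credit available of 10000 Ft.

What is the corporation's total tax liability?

Parallel minimum levy:
  Base (adjusted book income): 1050700 Ft
  Less exemption 88000 Ft → base 962700 Ft
  962700 Ft × 13% = 125151 Ft

Ordinary income tax:
  386000 Ft × 15% = 57900 Ft
  434100 Ft × 22% = 95502 Ft
  → 153402 Ft
  Less foreign tax credit 10000 Ft → 143402 Ft

143402 Ft > 125151 Ft, so the ordinary income tax governs.

143402 Ft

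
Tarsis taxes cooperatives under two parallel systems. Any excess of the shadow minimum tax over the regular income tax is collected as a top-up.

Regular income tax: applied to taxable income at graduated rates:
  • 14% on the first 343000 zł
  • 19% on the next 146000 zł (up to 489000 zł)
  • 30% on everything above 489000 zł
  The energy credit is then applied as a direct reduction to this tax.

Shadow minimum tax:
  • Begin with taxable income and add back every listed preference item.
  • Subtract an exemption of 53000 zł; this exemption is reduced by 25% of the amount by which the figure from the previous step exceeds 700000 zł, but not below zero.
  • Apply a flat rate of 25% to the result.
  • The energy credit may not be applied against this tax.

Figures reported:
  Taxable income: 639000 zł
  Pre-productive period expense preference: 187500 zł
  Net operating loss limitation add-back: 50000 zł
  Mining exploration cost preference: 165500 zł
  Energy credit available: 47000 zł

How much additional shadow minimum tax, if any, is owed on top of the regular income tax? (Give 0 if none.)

186740 zł

Shadow minimum tax:
  Adjusted income: 639000 zł + 187500 zł + 50000 zł + 165500 zł = 1042000 zł
  Exemption: 25% × (1042000 zł − 700000 zł) = 85500 zł ≥ 53000 zł, so the exemption is fully phased out
  Base: 1042000 zł − 0 zł = 1042000 zł
  1042000 zł × 25% = 260500 zł

Regular income tax:
  343000 zł × 14% = 48020 zł
  146000 zł × 19% = 27740 zł
  150000 zł × 30% = 45000 zł
  → 120760 zł
  Less energy credit 47000 zł → 73760 zł

Excess of shadow minimum tax over regular income tax: 260500 zł − 73760 zł = 186740 zł.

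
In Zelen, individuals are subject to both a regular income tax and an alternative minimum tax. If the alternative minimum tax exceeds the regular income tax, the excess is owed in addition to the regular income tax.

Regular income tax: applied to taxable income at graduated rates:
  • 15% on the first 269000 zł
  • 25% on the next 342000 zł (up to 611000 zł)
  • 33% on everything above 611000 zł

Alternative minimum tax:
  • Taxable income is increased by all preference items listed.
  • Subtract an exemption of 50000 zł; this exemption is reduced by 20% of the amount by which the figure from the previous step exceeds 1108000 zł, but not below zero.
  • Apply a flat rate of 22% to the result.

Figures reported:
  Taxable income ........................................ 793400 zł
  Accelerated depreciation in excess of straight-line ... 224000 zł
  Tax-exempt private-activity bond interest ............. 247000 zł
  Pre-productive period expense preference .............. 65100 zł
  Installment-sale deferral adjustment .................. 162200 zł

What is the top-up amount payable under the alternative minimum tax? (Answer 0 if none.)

Regular income tax:
  269000 zł × 15% = 40350 zł
  342000 zł × 25% = 85500 zł
  182400 zł × 33% = 60192 zł
  → 186042 zł

Alternative minimum tax:
  Adjusted income: 793400 zł + 224000 zł + 247000 zł + 65100 zł + 162200 zł = 1491700 zł
  Exemption: 20% × (1491700 zł − 1108000 zł) = 76740 zł ≥ 50000 zł, so the exemption is fully phased out
  Base: 1491700 zł − 0 zł = 1491700 zł
  1491700 zł × 22% = 328174 zł

Excess of alternative minimum tax over regular income tax: 328174 zł − 186042 zł = 142132 zł.

142132 zł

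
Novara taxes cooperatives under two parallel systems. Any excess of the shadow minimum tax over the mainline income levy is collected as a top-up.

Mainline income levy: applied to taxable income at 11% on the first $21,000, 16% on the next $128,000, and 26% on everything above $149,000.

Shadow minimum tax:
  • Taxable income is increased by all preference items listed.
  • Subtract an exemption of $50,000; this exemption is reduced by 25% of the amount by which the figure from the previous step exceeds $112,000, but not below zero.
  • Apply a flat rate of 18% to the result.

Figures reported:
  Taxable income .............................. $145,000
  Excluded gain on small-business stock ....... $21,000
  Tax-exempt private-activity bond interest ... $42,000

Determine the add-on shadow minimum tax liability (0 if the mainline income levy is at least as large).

Shadow minimum tax:
  Adjusted income: $145,000 + $21,000 + $42,000 = $208,000
  Exemption: $50,000 − 25% × ($208,000 − $112,000) = $50,000 − $24,000 = $26,000
  Base: $208,000 − $26,000 = $182,000
  $182,000 × 18% = $32,760

Mainline income levy:
  $21,000 × 11% = $2,310
  $124,000 × 16% = $19,840
  → $22,150

Excess of shadow minimum tax over mainline income levy: $32,760 − $22,150 = $10,610.

$10,610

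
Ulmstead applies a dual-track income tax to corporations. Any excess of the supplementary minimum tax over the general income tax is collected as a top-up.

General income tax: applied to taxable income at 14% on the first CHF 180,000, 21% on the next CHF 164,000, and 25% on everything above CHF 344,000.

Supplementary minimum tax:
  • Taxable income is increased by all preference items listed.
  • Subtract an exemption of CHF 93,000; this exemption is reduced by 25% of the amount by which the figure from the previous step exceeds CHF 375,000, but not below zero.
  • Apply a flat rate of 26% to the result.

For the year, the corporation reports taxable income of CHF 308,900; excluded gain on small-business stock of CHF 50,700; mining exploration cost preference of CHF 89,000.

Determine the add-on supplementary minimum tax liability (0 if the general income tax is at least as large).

Supplementary minimum tax:
  Adjusted income: CHF 308,900 + CHF 50,700 + CHF 89,000 = CHF 448,600
  Exemption: CHF 93,000 − 25% × (CHF 448,600 − CHF 375,000) = CHF 93,000 − CHF 18,400 = CHF 74,600
  Base: CHF 448,600 − CHF 74,600 = CHF 374,000
  CHF 374,000 × 26% = CHF 97,240

General income tax:
  CHF 180,000 × 14% = CHF 25,200
  CHF 128,900 × 21% = CHF 27,069
  → CHF 52,269

Excess of supplementary minimum tax over general income tax: CHF 97,240 − CHF 52,269 = CHF 44,971.

CHF 44,971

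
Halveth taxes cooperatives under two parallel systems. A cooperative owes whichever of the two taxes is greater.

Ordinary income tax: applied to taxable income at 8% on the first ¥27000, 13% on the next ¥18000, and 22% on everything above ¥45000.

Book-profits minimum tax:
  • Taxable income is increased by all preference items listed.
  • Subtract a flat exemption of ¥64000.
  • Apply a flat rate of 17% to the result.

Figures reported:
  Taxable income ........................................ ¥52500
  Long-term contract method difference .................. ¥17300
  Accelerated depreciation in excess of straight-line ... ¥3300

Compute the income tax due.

¥6150

Ordinary income tax:
  ¥27000 × 8% = ¥2160
  ¥18000 × 13% = ¥2340
  ¥7500 × 22% = ¥1650
  → ¥6150

Book-profits minimum tax:
  Adjusted income: ¥52500 + ¥17300 + ¥3300 = ¥73100
  Less exemption ¥64000 → base ¥9100
  ¥9100 × 17% = ¥1547

¥6150 > ¥1547, so the ordinary income tax governs.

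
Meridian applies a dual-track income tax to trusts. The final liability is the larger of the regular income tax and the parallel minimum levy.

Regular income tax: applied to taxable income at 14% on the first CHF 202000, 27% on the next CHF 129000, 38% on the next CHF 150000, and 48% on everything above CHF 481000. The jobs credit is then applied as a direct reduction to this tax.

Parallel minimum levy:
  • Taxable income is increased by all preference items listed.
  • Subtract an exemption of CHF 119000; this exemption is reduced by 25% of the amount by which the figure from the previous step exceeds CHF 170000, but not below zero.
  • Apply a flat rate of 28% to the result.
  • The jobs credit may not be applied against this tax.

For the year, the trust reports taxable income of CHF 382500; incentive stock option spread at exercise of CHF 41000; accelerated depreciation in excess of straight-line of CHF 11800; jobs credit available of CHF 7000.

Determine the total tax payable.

CHF 107135

Parallel minimum levy:
  Adjusted income: CHF 382500 + CHF 41000 + CHF 11800 = CHF 435300
  Exemption: CHF 119000 − 25% × (CHF 435300 − CHF 170000) = CHF 119000 − CHF 66325 = CHF 52675
  Base: CHF 435300 − CHF 52675 = CHF 382625
  CHF 382625 × 28% = CHF 107135

Regular income tax:
  CHF 202000 × 14% = CHF 28280
  CHF 129000 × 27% = CHF 34830
  CHF 51500 × 38% = CHF 19570
  → CHF 82680
  Less jobs credit CHF 7000 → CHF 75680

CHF 107135 > CHF 75680, so the parallel minimum levy is the binding amount.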